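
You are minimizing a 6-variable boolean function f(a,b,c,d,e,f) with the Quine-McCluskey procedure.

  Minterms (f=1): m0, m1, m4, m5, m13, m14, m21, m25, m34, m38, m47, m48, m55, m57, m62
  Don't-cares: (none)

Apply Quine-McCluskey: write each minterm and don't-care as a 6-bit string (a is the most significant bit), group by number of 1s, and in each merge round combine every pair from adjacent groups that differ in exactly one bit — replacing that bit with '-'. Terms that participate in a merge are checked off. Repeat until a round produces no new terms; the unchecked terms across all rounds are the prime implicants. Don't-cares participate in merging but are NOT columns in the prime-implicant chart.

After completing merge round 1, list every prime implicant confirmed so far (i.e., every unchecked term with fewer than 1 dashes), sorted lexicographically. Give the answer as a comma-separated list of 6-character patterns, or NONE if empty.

size-2^0 implicants → 000000(✓)  000001(✓)  000100(✓)  000101(✓)  001101(✓)  001110  010101(✓)  011001(✓)  100010(✓)  100110(✓)  101111  110000  110111  111001(✓)  111110
size-2^1 implicants → -11001  0-0101  00-101  000-00(✓)  000-01(✓)  00000-(✓)  00010-(✓)  100-10
size-2^2 implicants → 000-0-
Unchecked terms (primes): -11001, 0-0101, 00-101, 000-0-, 001110, 100-10, 101111, 110000, 110111, 111110

001110, 101111, 110000, 110111, 111110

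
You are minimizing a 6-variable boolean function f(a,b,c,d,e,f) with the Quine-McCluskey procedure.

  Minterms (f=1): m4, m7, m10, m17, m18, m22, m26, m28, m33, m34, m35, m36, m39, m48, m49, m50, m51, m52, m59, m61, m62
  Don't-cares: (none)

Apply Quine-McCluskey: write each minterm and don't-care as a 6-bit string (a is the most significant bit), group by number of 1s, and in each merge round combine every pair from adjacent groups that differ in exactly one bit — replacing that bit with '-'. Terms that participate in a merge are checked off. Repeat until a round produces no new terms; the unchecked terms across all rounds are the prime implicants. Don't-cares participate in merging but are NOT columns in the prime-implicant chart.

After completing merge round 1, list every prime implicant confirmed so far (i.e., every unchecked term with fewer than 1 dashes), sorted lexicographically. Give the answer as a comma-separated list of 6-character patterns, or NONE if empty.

size-2^0 implicants → 000100(✓)  000111(✓)  001010(✓)  010001(✓)  010010(✓)  010110(✓)  011010(✓)  011100  100001(✓)  100010(✓)  100011(✓)  100100(✓)  100111(✓)  110000(✓)  110001(✓)  110010(✓)  110011(✓)  110100(✓)  111011(✓)  111101  111110
size-2^1 implicants → -00100  -00111  -10001  -10010  0-1010  01-010  010-10  1-0001(✓)  1-0010(✓)  1-0011(✓)  1-0100  100-11  1000-1(✓)  10001-(✓)  11-011  110-00  1100-0(✓)  1100-1(✓)  11000-(✓)  11001-(✓)
size-2^2 implicants → 1-00-1  1-001-  1100--
Unchecked terms (primes): -00100, -00111, -10001, -10010, 0-1010, 01-010, 010-10, 011100, 1-00-1, 1-001-, 1-0100, 100-11, 11-011, 110-00, 1100--, 111101, 111110

011100, 111101, 111110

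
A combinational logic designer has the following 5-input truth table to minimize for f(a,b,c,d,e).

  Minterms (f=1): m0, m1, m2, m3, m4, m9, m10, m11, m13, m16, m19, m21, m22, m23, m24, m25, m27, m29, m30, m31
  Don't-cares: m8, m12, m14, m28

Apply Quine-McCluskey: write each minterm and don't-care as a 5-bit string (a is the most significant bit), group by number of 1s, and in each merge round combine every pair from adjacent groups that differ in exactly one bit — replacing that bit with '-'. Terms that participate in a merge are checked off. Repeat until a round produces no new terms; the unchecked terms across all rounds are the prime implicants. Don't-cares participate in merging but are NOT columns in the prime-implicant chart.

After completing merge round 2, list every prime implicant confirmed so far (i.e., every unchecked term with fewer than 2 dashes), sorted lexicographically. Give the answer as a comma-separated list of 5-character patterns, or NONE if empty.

NONE

[col 0] 00000*, 00001*, 00010*, 00011*, 00100*, 01000*, 01001*, 01010*, 01011*, 01100*, 01101*, 01110*, 10000*, 10011*, 10101*, 10110*, 10111*, 11000*, 11001*, 11011*, 11100*, 11101*, 11110*, 11111*
[col 1] -0000*, -0011*, -1000*, -1001*, -1011*, -1100*, -1101*, -1110*, 0-000*, 0-001*, 0-010*, 0-011*, 0-100*, 00-00*, 000-0*, 000-1*, 0000-*, 0001-*, 01-00*, 01-01*, 01-10*, 010-0*, 010-1*, 0100-*, 0101-*, 011-0*, 0110-*, 1-000*, 1-011*, 1-101*, 1-110*, 1-111*, 10-11*, 101-1*, 1011-*, 11-00*, 11-01*, 11-11*, 110-1*, 1100-*, 111-0*, 111-1*, 1110-*, 1111-*
[col 2] --000, --011, -1-00*, -1-01*, -10-1, -100-*, -11-0, -110-*, 0--00, 0-0-0*, 0-0-1*, 0-00-*, 0-01-*, 000--*, 01--0, 01-0-*, 010--*, 1--11, 1-1-1, 1-11-, 11--1, 11-0-*, 111--
[col 3] -1-0-, 0-0--
Prime implicants: --000, --011, -1-0-, -10-1, -11-0, 0--00, 0-0--, 01--0, 1--11, 1-1-1, 1-11-, 11--1, 111--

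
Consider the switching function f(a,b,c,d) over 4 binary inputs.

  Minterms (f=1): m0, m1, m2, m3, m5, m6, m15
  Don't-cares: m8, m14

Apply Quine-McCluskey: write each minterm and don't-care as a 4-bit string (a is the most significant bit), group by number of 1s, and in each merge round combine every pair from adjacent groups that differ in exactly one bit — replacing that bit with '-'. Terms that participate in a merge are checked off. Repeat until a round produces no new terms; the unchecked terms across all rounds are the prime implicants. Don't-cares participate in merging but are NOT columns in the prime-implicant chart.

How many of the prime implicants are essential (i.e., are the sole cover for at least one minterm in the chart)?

3

size-2^0 implicants → 0000(✓)  0001(✓)  0010(✓)  0011(✓)  0101(✓)  0110(✓)  1000(✓)  1110(✓)  1111(✓)
size-2^1 implicants → -000  -110  0-01  0-10  00-0(✓)  00-1(✓)  000-(✓)  001-(✓)  111-
size-2^2 implicants → 00--
Unchecked terms (primes): -000, -110, 0-01, 0-10, 00--, 111-
Minterm coverage:
  m0 ⊆ -000,00--
  m1 ⊆ 0-01,00--
  m2 ⊆ 0-10,00--
  m3 ⊆ 00-- [E]
  m5 ⊆ 0-01 [E]
  m6 ⊆ -110,0-10
  m15 ⊆ 111- [E]
E = {0-01, 00--, 111-}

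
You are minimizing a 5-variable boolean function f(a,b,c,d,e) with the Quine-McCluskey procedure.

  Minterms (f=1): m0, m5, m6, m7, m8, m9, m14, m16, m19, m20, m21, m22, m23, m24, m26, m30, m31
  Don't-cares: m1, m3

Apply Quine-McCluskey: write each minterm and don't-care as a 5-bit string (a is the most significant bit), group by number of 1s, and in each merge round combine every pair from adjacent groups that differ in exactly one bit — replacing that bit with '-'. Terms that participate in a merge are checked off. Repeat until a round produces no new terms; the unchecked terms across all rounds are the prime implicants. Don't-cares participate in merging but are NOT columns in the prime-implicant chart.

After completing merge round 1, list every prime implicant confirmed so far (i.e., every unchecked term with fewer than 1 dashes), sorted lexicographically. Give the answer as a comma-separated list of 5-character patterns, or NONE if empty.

Round 0: 00000✓ 00001✓ 00011✓ 00101✓ 00110✓ 00111✓ 01000✓ 01001✓ 01110✓ 10000✓ 10011✓ 10100✓ 10101✓ 10110✓ 10111✓ 11000✓ 11010✓ 11110✓ 11111✓
Round 1: -0000✓ -0011✓ -0101✓ -0110✓ -0111✓ -1000✓ -1110✓ 0-000✓ 0-001✓ 0-110✓ 00-01✓ 00-11✓ 000-1✓ 0000-✓ 001-1✓ 0011-✓ 0100-✓ 1-000✓ 1-110✓ 1-111✓ 10-00 10-11✓ 101-0✓ 101-1✓ 1010-✓ 1011-✓ 11-10 110-0 1111-✓
Round 2: --000 --110 -0-11 -01-1 -011- 0-00- 00--1 1-11- 101--
PIs = {--000, --110, -0-11, -01-1, -011-, 0-00-, 00--1, 1-11-, 10-00, 101--, 11-10, 110-0}

NONE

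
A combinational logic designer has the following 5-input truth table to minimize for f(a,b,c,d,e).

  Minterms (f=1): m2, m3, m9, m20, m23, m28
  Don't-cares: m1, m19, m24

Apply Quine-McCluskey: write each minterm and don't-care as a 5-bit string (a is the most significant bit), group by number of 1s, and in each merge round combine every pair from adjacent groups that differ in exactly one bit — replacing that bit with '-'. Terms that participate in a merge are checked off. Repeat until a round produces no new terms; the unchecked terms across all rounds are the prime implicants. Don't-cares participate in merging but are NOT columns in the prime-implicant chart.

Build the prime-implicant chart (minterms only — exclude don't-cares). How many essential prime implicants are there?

size-2^0 implicants → 00001(✓)  00010(✓)  00011(✓)  01001(✓)  10011(✓)  10100(✓)  10111(✓)  11000(✓)  11100(✓)
size-2^1 implicants → -0011  0-001  000-1  0001-  1-100  10-11  11-00
Unchecked terms (primes): -0011, 0-001, 000-1, 0001-, 1-100, 10-11, 11-00
Minterm coverage:
  m2 ⊆ 0001- [E]
  m3 ⊆ -0011,000-1,0001-
  m9 ⊆ 0-001 [E]
  m20 ⊆ 1-100 [E]
  m23 ⊆ 10-11 [E]
  m28 ⊆ 1-100,11-00
E = {0-001, 0001-, 1-100, 10-11}

4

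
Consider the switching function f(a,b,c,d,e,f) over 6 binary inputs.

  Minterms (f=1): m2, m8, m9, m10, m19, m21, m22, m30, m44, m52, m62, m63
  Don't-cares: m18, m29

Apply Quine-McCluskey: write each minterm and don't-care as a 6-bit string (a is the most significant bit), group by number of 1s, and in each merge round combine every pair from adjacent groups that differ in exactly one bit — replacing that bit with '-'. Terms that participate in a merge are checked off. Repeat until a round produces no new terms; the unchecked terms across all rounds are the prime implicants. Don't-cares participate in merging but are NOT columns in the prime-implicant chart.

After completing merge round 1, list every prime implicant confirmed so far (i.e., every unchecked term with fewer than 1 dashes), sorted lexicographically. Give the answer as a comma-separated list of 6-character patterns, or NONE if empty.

[col 0] 000010*, 001000*, 001001*, 001010*, 010010*, 010011*, 010101*, 010110*, 011101*, 011110*, 101100, 110100, 111110*, 111111*
[col 1] -11110, 0-0010, 00-010, 0010-0, 00100-, 01-101, 01-110, 010-10, 01001-, 11111-
Prime implicants: -11110, 0-0010, 00-010, 0010-0, 00100-, 01-101, 01-110, 010-10, 01001-, 101100, 110100, 11111-

101100, 110100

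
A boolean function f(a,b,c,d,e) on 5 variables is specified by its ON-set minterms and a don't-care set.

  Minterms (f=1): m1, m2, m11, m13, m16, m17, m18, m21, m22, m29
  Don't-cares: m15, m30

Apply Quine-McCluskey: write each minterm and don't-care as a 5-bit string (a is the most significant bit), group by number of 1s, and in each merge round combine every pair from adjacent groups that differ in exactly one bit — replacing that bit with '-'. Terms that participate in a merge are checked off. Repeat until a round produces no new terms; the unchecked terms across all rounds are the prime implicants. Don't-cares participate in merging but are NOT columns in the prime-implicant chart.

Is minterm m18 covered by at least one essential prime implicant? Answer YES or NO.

YES

Round 0: 00001✓ 00010✓ 01011✓ 01101✓ 01111✓ 10000✓ 10001✓ 10010✓ 10101✓ 10110✓ 11101✓ 11110✓
Round 1: -0001 -0010 -1101 01-11 011-1 1-101 1-110 10-01 10-10 100-0 1000-
PIs = {-0001, -0010, -1101, 01-11, 011-1, 1-101, 1-110, 10-01, 10-10, 100-0, 1000-}
Coverage chart:
  m1: -0001 ←essential
  m2: -0010 ←essential
  m11: 01-11 ←essential
  m13: -1101,011-1
  m16: 100-0,1000-
  m17: -0001,10-01,1000-
  m18: -0010,10-10,100-0
  m21: 1-101,10-01
  m22: 1-110,10-10
  m29: -1101,1-101
Essential: -0001, -0010, 01-11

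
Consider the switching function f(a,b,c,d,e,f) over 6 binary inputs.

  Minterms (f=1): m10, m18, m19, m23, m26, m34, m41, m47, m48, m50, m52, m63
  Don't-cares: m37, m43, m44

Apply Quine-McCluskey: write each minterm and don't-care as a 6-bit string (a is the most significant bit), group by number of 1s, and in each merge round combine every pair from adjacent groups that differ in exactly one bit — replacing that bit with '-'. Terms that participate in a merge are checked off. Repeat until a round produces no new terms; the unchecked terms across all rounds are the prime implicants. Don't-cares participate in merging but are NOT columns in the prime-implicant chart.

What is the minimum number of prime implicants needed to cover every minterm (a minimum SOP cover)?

7

Round 0: 001010✓ 010010✓ 010011✓ 010111✓ 011010✓ 100010✓ 100101 101001✓ 101011✓ 101100 101111✓ 110000✓ 110010✓ 110100✓ 111111✓
Round 1: -10010 0-1010 01-010 010-11 01001- 1-0010 1-1111 101-11 1010-1 110-00 1100-0
PIs = {-10010, 0-1010, 01-010, 010-11, 01001-, 1-0010, 1-1111, 100101, 101-11, 1010-1, 101100, 110-00, 1100-0}
Coverage chart:
  m10: 0-1010 ←essential
  m18: -10010,01-010,01001-
  m19: 010-11,01001-
  m23: 010-11 ←essential
  m26: 0-1010,01-010
  m34: 1-0010 ←essential
  m41: 1010-1 ←essential
  m47: 1-1111,101-11
  m48: 110-00,1100-0
  m50: -10010,1-0010,1100-0
  m52: 110-00 ←essential
  m63: 1-1111 ←essential
Essential: 0-1010, 010-11, 1-0010, 1-1111, 1010-1, 110-00
Petrick residual → -10010
Min cover (7 terms): bc'd'ef' + a'cd'ef' + a'bc'ef + ac'd'ef' + acdef + ab'cd'f + abc'e'f'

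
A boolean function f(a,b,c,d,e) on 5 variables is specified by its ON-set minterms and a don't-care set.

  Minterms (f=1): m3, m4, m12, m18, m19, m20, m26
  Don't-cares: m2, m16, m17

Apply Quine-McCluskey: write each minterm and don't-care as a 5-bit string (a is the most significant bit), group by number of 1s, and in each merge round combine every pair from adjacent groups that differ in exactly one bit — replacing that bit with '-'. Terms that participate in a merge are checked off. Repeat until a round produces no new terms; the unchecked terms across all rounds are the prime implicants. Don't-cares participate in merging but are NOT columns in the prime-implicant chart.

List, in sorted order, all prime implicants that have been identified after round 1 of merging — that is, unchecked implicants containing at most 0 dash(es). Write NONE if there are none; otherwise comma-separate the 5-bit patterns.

size-2^0 implicants → 00010(✓)  00011(✓)  00100(✓)  01100(✓)  10000(✓)  10001(✓)  10010(✓)  10011(✓)  10100(✓)  11010(✓)
size-2^1 implicants → -0010(✓)  -0011(✓)  -0100  0-100  0001-(✓)  1-010  10-00  100-0(✓)  100-1(✓)  1000-(✓)  1001-(✓)
size-2^2 implicants → -001-  100--
Unchecked terms (primes): -001-, -0100, 0-100, 1-010, 10-00, 100--

NONE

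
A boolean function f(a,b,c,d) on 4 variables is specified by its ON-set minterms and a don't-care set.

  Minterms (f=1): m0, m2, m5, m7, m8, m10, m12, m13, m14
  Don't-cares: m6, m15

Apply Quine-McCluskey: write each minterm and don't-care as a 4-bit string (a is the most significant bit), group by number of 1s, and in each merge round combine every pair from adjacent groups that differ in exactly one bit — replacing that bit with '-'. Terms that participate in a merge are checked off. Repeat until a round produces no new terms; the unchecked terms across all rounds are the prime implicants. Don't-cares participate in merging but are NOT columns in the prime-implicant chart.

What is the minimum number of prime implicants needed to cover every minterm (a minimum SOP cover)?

3

[col 0] 0000*, 0010*, 0101*, 0110*, 0111*, 1000*, 1010*, 1100*, 1101*, 1110*, 1111*
[col 1] -000*, -010*, -101*, -110*, -111*, 0-10*, 00-0*, 01-1*, 011-*, 1-00*, 1-10*, 10-0*, 11-0*, 11-1*, 110-*, 111-*
[col 2] --10, -0-0, -1-1, -11-, 1--0, 11--
Prime implicants: --10, -0-0, -1-1, -11-, 1--0, 11--
PI chart (minterm → PIs covering it):
  0 | -0-0  (sole → essential)
  2 | --10,-0-0
  5 | -1-1  (sole → essential)
  7 | -1-1,-11-
  8 | -0-0,1--0
  10 | --10,-0-0,1--0
  12 | 1--0,11--
  13 | -1-1,11--
  14 | --10,-11-,1--0,11--
Essential prime implicants: -0-0, -1-1
Petrick residual → 1--0
Minimum SOP uses 3 PIs: b'd' + bd + ad'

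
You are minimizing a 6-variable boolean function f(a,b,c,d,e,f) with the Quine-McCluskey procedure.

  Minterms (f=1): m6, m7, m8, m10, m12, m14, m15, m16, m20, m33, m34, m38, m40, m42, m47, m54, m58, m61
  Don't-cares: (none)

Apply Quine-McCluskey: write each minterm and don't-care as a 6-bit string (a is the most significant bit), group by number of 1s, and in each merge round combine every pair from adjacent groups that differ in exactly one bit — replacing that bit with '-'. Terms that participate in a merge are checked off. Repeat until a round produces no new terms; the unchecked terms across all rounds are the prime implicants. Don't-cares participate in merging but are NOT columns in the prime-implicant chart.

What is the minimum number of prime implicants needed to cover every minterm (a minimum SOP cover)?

size-2^0 implicants → 000110(✓)  000111(✓)  001000(✓)  001010(✓)  001100(✓)  001110(✓)  001111(✓)  010000(✓)  010100(✓)  100001  100010(✓)  100110(✓)  101000(✓)  101010(✓)  101111(✓)  110110(✓)  111010(✓)  111101
size-2^1 implicants → -00110  -01000(✓)  -01010(✓)  -01111  00-110(✓)  00-111(✓)  00011-(✓)  001-00(✓)  001-10(✓)  0010-0(✓)  0011-0(✓)  00111-(✓)  010-00  1-0110  1-1010  10-010  100-10  1010-0(✓)
size-2^2 implicants → -010-0  00-11-  001--0
Unchecked terms (primes): -00110, -010-0, -01111, 00-11-, 001--0, 010-00, 1-0110, 1-1010, 10-010, 100-10, 100001, 111101
Minterm coverage:
  m6 ⊆ -00110,00-11-
  m7 ⊆ 00-11- [E]
  m8 ⊆ -010-0,001--0
  m10 ⊆ -010-0,001--0
  m12 ⊆ 001--0 [E]
  m14 ⊆ 00-11-,001--0
  m15 ⊆ -01111,00-11-
  m16 ⊆ 010-00 [E]
  m20 ⊆ 010-00 [E]
  m33 ⊆ 100001 [E]
  m34 ⊆ 10-010,100-10
  m38 ⊆ -00110,1-0110,100-10
  m40 ⊆ -010-0 [E]
  m42 ⊆ -010-0,1-1010,10-010
  m47 ⊆ -01111 [E]
  m54 ⊆ 1-0110 [E]
  m58 ⊆ 1-1010 [E]
  m61 ⊆ 111101 [E]
E = {-010-0, -01111, 00-11-, 001--0, 010-00, 1-0110, 1-1010, 100001, 111101}
Petrick residual → 10-010
Cover = b'cd'f' + b'cdef + a'b'de + a'b'cf' + a'bc'e'f' + ac'def' + acd'ef' + ab'd'ef' + ab'c'd'e'f + abcde'f  |cover|=10

10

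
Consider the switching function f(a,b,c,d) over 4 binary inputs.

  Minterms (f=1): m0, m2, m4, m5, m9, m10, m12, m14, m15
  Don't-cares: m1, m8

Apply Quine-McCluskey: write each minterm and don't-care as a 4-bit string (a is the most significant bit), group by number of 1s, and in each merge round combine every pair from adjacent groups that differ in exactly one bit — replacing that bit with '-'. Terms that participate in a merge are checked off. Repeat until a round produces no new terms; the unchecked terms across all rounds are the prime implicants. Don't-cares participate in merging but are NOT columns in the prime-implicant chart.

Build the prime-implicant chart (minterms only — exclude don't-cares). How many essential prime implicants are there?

size-2^0 implicants → 0000(✓)  0001(✓)  0010(✓)  0100(✓)  0101(✓)  1000(✓)  1001(✓)  1010(✓)  1100(✓)  1110(✓)  1111(✓)
size-2^1 implicants → -000(✓)  -001(✓)  -010(✓)  -100(✓)  0-00(✓)  0-01(✓)  00-0(✓)  000-(✓)  010-(✓)  1-00(✓)  1-10(✓)  10-0(✓)  100-(✓)  11-0(✓)  111-
size-2^2 implicants → --00  -0-0  -00-  0-0-  1--0
Unchecked terms (primes): --00, -0-0, -00-, 0-0-, 1--0, 111-
Minterm coverage:
  m0 ⊆ --00,-0-0,-00-,0-0-
  m2 ⊆ -0-0 [E]
  m4 ⊆ --00,0-0-
  m5 ⊆ 0-0- [E]
  m9 ⊆ -00- [E]
  m10 ⊆ -0-0,1--0
  m12 ⊆ --00,1--0
  m14 ⊆ 1--0,111-
  m15 ⊆ 111- [E]
E = {-0-0, -00-, 0-0-, 111-}

4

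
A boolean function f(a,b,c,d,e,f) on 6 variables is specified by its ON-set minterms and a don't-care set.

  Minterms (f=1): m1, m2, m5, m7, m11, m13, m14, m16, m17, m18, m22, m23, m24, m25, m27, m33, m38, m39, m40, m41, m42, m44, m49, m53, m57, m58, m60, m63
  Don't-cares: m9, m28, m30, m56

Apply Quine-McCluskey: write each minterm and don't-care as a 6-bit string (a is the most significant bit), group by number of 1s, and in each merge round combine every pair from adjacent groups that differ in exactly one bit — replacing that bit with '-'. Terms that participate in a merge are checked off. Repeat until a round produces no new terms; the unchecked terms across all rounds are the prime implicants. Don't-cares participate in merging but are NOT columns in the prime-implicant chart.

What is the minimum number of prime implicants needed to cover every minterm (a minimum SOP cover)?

13

size-2^0 implicants → 000001(✓)  000010(✓)  000101(✓)  000111(✓)  001001(✓)  001011(✓)  001101(✓)  001110(✓)  010000(✓)  010001(✓)  010010(✓)  010110(✓)  010111(✓)  011000(✓)  011001(✓)  011011(✓)  011100(✓)  011110(✓)  100001(✓)  100110(✓)  100111(✓)  101000(✓)  101001(✓)  101010(✓)  101100(✓)  110001(✓)  110101(✓)  111000(✓)  111001(✓)  111010(✓)  111100(✓)  111111
size-2^1 implicants → -00001(✓)  -00111  -01001(✓)  -10001(✓)  -11000(✓)  -11001(✓)  -11100(✓)  0-0001(✓)  0-0010  0-0111  0-1001(✓)  0-1011(✓)  0-1110  00-001(✓)  00-101(✓)  000-01(✓)  0001-1  001-01(✓)  0010-1(✓)  01-000(✓)  01-001(✓)  01-110  010-10  0100-0  01000-(✓)  01011-  011-00(✓)  0110-1(✓)  01100-(✓)  0111-0  1-0001(✓)  1-1000(✓)  1-1001(✓)  1-1010(✓)  1-1100(✓)  10-001(✓)  10011-  101-00(✓)  1010-0(✓)  10100-(✓)  11-001(✓)  110-01  111-00(✓)  1110-0(✓)  11100-(✓)
size-2^2 implicants → --0001(✓)  --1001(✓)  -0-001(✓)  -1-001(✓)  -11-00  -1100-  0--001(✓)  0-10-1  00--01  01-00-  1--001(✓)  1-1-00  1-10-0  1-100-
size-2^3 implicants → ---001
Unchecked terms (primes): ---001, -00111, -11-00, -1100-, 0-0010, 0-0111, 0-10-1, 0-1110, 00--01, 0001-1, 01-00-, 01-110, 010-10, 0100-0, 01011-, 0111-0, 1-1-00, 1-10-0, 1-100-, 10011-, 110-01, 111111
Minterm coverage:
  m1 ⊆ ---001,00--01
  m2 ⊆ 0-0010 [E]
  m5 ⊆ 00--01,0001-1
  m7 ⊆ -00111,0-0111,0001-1
  m11 ⊆ 0-10-1 [E]
  m13 ⊆ 00--01 [E]
  m14 ⊆ 0-1110 [E]
  m16 ⊆ 01-00-,0100-0
  m17 ⊆ ---001,01-00-
  m18 ⊆ 0-0010,010-10,0100-0
  m22 ⊆ 01-110,010-10,01011-
  m23 ⊆ 0-0111,01011-
  m24 ⊆ -11-00,-1100-,01-00-
  m25 ⊆ ---001,-1100-,0-10-1,01-00-
  m27 ⊆ 0-10-1 [E]
  m33 ⊆ ---001 [E]
  m38 ⊆ 10011- [E]
  m39 ⊆ -00111,10011-
  m40 ⊆ 1-1-00,1-10-0,1-100-
  m41 ⊆ ---001,1-100-
  m42 ⊆ 1-10-0 [E]
  m44 ⊆ 1-1-00 [E]
  m49 ⊆ ---001,110-01
  m53 ⊆ 110-01 [E]
  m57 ⊆ ---001,-1100-,1-100-
  m58 ⊆ 1-10-0 [E]
  m60 ⊆ -11-00,1-1-00
  m63 ⊆ 111111 [E]
E = {---001, 0-0010, 0-10-1, 0-1110, 00--01, 1-1-00, 1-10-0, 10011-, 110-01, 111111}
Petrick residual → -00111, 01-00-, 01011-
Cover = d'e'f + b'c'def + a'c'd'ef' + a'cd'f + a'cdef' + a'b'e'f + a'bd'e' + a'bc'de + ace'f' + acd'f' + ab'c'de + abc'e'f + abcdef  |cover|=13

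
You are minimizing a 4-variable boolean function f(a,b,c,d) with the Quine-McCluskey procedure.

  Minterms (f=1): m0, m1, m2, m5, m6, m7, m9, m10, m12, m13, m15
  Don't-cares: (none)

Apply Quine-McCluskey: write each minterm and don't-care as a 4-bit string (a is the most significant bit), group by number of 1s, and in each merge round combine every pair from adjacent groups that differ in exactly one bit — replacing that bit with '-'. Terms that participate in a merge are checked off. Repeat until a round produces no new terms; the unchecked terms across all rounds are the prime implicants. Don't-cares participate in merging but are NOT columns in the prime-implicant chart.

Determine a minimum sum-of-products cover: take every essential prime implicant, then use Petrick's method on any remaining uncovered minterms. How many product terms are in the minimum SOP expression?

[col 0] 0000*, 0001*, 0010*, 0101*, 0110*, 0111*, 1001*, 1010*, 1100*, 1101*, 1111*
[col 1] -001*, -010, -101*, -111*, 0-01*, 0-10, 00-0, 000-, 01-1*, 011-, 1-01*, 11-1*, 110-
[col 2] --01, -1-1
Prime implicants: --01, -010, -1-1, 0-10, 00-0, 000-, 011-, 110-
PI chart (minterm → PIs covering it):
  0 | 00-0,000-
  1 | --01,000-
  2 | -010,0-10,00-0
  5 | --01,-1-1
  6 | 0-10,011-
  7 | -1-1,011-
  9 | --01  (sole → essential)
  10 | -010  (sole → essential)
  12 | 110-  (sole → essential)
  13 | --01,-1-1,110-
  15 | -1-1  (sole → essential)
Essential prime implicants: --01, -010, -1-1, 110-
Petrick residual → 0-10, 00-0
Minimum SOP uses 6 PIs: c'd + b'cd' + bd + a'cd' + a'b'd' + abc'

6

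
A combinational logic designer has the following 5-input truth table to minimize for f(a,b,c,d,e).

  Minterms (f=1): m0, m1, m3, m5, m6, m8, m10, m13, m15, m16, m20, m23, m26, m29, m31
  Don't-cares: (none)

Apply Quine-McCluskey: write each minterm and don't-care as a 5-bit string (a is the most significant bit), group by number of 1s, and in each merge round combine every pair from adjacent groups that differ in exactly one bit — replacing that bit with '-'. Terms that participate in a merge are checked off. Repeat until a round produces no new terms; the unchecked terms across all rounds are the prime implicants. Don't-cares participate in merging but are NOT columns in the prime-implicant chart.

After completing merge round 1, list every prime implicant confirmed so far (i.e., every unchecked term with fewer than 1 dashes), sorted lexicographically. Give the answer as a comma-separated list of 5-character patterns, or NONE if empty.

Round 0: 00000✓ 00001✓ 00011✓ 00101✓ 00110 01000✓ 01010✓ 01101✓ 01111✓ 10000✓ 10100✓ 10111✓ 11010✓ 11101✓ 11111✓
Round 1: -0000 -1010 -1101✓ -1111✓ 0-000 0-101 00-01 000-1 0000- 010-0 011-1✓ 1-111 10-00 111-1✓
Round 2: -11-1
PIs = {-0000, -1010, -11-1, 0-000, 0-101, 00-01, 000-1, 0000-, 00110, 010-0, 1-111, 10-00}

00110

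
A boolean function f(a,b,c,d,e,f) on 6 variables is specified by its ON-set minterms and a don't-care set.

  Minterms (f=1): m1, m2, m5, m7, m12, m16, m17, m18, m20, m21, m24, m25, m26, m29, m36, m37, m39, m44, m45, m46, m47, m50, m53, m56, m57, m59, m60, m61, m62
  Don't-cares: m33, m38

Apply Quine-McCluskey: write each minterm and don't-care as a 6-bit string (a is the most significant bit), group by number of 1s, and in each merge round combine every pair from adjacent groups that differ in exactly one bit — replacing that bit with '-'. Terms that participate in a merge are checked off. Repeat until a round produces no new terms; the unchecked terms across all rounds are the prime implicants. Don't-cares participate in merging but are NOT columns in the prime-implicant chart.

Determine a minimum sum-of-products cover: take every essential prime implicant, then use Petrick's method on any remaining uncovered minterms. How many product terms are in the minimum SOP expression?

12

size-2^0 implicants → 000001(✓)  000010(✓)  000101(✓)  000111(✓)  001100(✓)  010000(✓)  010001(✓)  010010(✓)  010100(✓)  010101(✓)  011000(✓)  011001(✓)  011010(✓)  011101(✓)  100001(✓)  100100(✓)  100101(✓)  100110(✓)  100111(✓)  101100(✓)  101101(✓)  101110(✓)  101111(✓)  110010(✓)  110101(✓)  111000(✓)  111001(✓)  111011(✓)  111100(✓)  111101(✓)  111110(✓)
size-2^1 implicants → -00001(✓)  -00101(✓)  -00111(✓)  -01100  -10010  -10101(✓)  -11000(✓)  -11001(✓)  -11101(✓)  0-0001(✓)  0-0010  0-0101(✓)  000-01(✓)  0001-1(✓)  01-000(✓)  01-001(✓)  01-010(✓)  01-101(✓)  010-00(✓)  010-01(✓)  0100-0(✓)  01000-(✓)  01010-(✓)  011-01(✓)  0110-0(✓)  01100-(✓)  1-0101(✓)  1-1100(✓)  1-1101(✓)  1-1110(✓)  10-100(✓)  10-101(✓)  10-110(✓)  10-111(✓)  100-01(✓)  1001-0(✓)  1001-1(✓)  10010-(✓)  10011-(✓)  1011-0(✓)  1011-1(✓)  10110-(✓)  10111-(✓)  11-101(✓)  111-00(✓)  111-01(✓)  1110-1  11100-(✓)  1111-0(✓)  11110-(✓)
size-2^2 implicants → --0101  -00-01  -001-1  -1-101  -11-01  -1100-  0-0-01  01--01  01-0-0  01-00-  010-0-  1--101  1-11-0  1-110-  10-1-0(✓)  10-1-1(✓)  10-10-(✓)  10-11-(✓)  1001--(✓)  1011--(✓)  111-0-
size-2^3 implicants → 10-1--
Unchecked terms (primes): --0101, -00-01, -001-1, -01100, -1-101, -10010, -11-01, -1100-, 0-0-01, 0-0010, 01--01, 01-0-0, 01-00-, 010-0-, 1--101, 1-11-0, 1-110-, 10-1--, 111-0-, 1110-1
Minterm coverage:
  m1 ⊆ -00-01,0-0-01
  m2 ⊆ 0-0010 [E]
  m5 ⊆ --0101,-00-01,-001-1,0-0-01
  m7 ⊆ -001-1 [E]
  m12 ⊆ -01100 [E]
  m16 ⊆ 01-0-0,01-00-,010-0-
  m17 ⊆ 0-0-01,01--01,01-00-,010-0-
  m18 ⊆ -10010,0-0010,01-0-0
  m20 ⊆ 010-0- [E]
  m21 ⊆ --0101,-1-101,0-0-01,01--01,010-0-
  m24 ⊆ -1100-,01-0-0,01-00-
  m25 ⊆ -11-01,-1100-,01--01,01-00-
  m26 ⊆ 01-0-0 [E]
  m29 ⊆ -1-101,-11-01,01--01
  m36 ⊆ 10-1-- [E]
  m37 ⊆ --0101,-00-01,-001-1,1--101,10-1--
  m39 ⊆ -001-1,10-1--
  m44 ⊆ -01100,1-11-0,1-110-,10-1--
  m45 ⊆ 1--101,1-110-,10-1--
  m46 ⊆ 1-11-0,10-1--
  m47 ⊆ 10-1-- [E]
  m50 ⊆ -10010 [E]
  m53 ⊆ --0101,-1-101,1--101
  m56 ⊆ -1100-,111-0-
  m57 ⊆ -11-01,-1100-,111-0-,1110-1
  m59 ⊆ 1110-1 [E]
  m60 ⊆ 1-11-0,1-110-,111-0-
  m61 ⊆ -1-101,-11-01,1--101,1-110-,111-0-
  m62 ⊆ 1-11-0 [E]
E = {-001-1, -01100, -10010, 0-0010, 01-0-0, 010-0-, 1-11-0, 10-1--, 1110-1}
Petrick residual → -00-01, -1-101, -1100-
Cover = b'c'e'f + b'c'df + b'cde'f' + bde'f + bc'd'ef' + bcd'e' + a'c'd'ef' + a'bd'f' + a'bc'e' + acdf' + ab'd + abcd'f  |cover|=12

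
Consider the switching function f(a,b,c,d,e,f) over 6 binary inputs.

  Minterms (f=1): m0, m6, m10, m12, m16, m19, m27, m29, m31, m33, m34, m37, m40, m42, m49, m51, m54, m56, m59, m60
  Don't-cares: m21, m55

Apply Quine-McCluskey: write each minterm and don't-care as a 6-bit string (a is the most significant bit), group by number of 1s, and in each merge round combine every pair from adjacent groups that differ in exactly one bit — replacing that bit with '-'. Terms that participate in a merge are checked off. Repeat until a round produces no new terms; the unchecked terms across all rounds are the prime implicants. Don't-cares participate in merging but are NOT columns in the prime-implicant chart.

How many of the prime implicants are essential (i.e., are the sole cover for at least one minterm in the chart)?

[col 0] 000000*, 000110, 001010*, 001100, 010000*, 010011*, 010101*, 011011*, 011101*, 011111*, 100001*, 100010*, 100101*, 101000*, 101010*, 110001*, 110011*, 110110*, 110111*, 111000*, 111011*, 111100*
[col 1] -01010, -10011*, -11011*, 0-0000, 01-011*, 01-101, 011-11, 0111-1, 1-0001, 1-1000, 10-010, 100-01, 1010-0, 11-011*, 110-11, 1100-1, 11011-, 111-00
[col 2] -1-011
Prime implicants: -01010, -1-011, 0-0000, 000110, 001100, 01-101, 011-11, 0111-1, 1-0001, 1-1000, 10-010, 100-01, 1010-0, 110-11, 1100-1, 11011-, 111-00
PI chart (minterm → PIs covering it):
  0 | 0-0000  (sole → essential)
  6 | 000110  (sole → essential)
  10 | -01010  (sole → essential)
  12 | 001100  (sole → essential)
  16 | 0-0000  (sole → essential)
  19 | -1-011  (sole → essential)
  27 | -1-011,011-11
  29 | 01-101,0111-1
  31 | 011-11,0111-1
  33 | 1-0001,100-01
  34 | 10-010  (sole → essential)
  37 | 100-01  (sole → essential)
  40 | 1-1000,1010-0
  42 | -01010,10-010,1010-0
  49 | 1-0001,1100-1
  51 | -1-011,110-11,1100-1
  54 | 11011-  (sole → essential)
  56 | 1-1000,111-00
  59 | -1-011  (sole → essential)
  60 | 111-00  (sole → essential)
Essential prime implicants: -01010, -1-011, 0-0000, 000110, 001100, 10-010, 100-01, 11011-, 111-00

9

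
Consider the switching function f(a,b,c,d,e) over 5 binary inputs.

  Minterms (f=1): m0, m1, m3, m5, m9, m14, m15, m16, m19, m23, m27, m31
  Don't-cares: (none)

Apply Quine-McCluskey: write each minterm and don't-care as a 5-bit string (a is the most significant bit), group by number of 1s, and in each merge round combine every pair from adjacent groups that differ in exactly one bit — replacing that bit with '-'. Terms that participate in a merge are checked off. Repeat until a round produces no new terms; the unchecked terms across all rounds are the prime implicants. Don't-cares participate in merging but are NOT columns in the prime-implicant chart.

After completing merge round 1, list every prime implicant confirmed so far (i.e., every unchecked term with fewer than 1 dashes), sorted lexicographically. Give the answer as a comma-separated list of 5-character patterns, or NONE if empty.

[col 0] 00000*, 00001*, 00011*, 00101*, 01001*, 01110*, 01111*, 10000*, 10011*, 10111*, 11011*, 11111*
[col 1] -0000, -0011, -1111, 0-001, 00-01, 000-1, 0000-, 0111-, 1-011*, 1-111*, 10-11*, 11-11*
[col 2] 1--11
Prime implicants: -0000, -0011, -1111, 0-001, 00-01, 000-1, 0000-, 0111-, 1--11

NONE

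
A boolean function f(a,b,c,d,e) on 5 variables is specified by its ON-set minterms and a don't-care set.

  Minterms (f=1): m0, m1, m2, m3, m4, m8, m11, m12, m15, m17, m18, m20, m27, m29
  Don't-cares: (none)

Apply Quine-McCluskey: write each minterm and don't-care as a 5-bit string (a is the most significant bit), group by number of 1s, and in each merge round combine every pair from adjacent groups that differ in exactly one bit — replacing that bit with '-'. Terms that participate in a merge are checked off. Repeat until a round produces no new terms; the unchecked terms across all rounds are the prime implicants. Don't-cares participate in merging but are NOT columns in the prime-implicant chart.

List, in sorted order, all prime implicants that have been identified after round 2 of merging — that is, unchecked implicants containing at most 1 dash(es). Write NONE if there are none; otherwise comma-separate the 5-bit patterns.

[col 0] 00000*, 00001*, 00010*, 00011*, 00100*, 01000*, 01011*, 01100*, 01111*, 10001*, 10010*, 10100*, 11011*, 11101
[col 1] -0001, -0010, -0100, -1011, 0-000*, 0-011, 0-100*, 00-00*, 000-0*, 000-1*, 0000-*, 0001-*, 01-00*, 01-11
[col 2] 0--00, 000--
Prime implicants: -0001, -0010, -0100, -1011, 0--00, 0-011, 000--, 01-11, 11101

-0001, -0010, -0100, -1011, 0-011, 01-11, 11101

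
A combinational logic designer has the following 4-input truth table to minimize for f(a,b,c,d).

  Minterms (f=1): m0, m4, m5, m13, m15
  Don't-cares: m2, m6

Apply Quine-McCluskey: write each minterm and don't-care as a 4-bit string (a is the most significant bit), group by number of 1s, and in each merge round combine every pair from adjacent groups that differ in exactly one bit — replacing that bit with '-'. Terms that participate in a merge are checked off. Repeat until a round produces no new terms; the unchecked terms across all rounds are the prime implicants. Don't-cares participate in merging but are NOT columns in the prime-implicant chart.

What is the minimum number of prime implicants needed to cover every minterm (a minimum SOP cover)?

[col 0] 0000*, 0010*, 0100*, 0101*, 0110*, 1101*, 1111*
[col 1] -101, 0-00*, 0-10*, 00-0*, 01-0*, 010-, 11-1
[col 2] 0--0
Prime implicants: -101, 0--0, 010-, 11-1
PI chart (minterm → PIs covering it):
  0 | 0--0  (sole → essential)
  4 | 0--0,010-
  5 | -101,010-
  13 | -101,11-1
  15 | 11-1  (sole → essential)
Essential prime implicants: 0--0, 11-1
Petrick residual → -101
Minimum SOP uses 3 PIs: bc'd + a'd' + abd

3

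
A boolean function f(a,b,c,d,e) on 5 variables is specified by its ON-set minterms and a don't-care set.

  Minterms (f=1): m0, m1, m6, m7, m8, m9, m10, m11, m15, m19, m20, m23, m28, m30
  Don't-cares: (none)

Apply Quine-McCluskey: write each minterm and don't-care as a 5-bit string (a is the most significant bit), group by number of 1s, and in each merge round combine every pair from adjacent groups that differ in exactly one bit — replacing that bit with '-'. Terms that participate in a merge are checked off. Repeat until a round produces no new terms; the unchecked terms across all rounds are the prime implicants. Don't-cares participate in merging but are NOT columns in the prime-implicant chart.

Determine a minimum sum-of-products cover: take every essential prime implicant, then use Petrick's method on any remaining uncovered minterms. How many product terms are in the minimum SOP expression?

7

size-2^0 implicants → 00000(✓)  00001(✓)  00110(✓)  00111(✓)  01000(✓)  01001(✓)  01010(✓)  01011(✓)  01111(✓)  10011(✓)  10100(✓)  10111(✓)  11100(✓)  11110(✓)
size-2^1 implicants → -0111  0-000(✓)  0-001(✓)  0-111  0000-(✓)  0011-  01-11  010-0(✓)  010-1(✓)  0100-(✓)  0101-(✓)  1-100  10-11  111-0
size-2^2 implicants → 0-00-  010--
Unchecked terms (primes): -0111, 0-00-, 0-111, 0011-, 01-11, 010--, 1-100, 10-11, 111-0
Minterm coverage:
  m0 ⊆ 0-00- [E]
  m1 ⊆ 0-00- [E]
  m6 ⊆ 0011- [E]
  m7 ⊆ -0111,0-111,0011-
  m8 ⊆ 0-00-,010--
  m9 ⊆ 0-00-,010--
  m10 ⊆ 010-- [E]
  m11 ⊆ 01-11,010--
  m15 ⊆ 0-111,01-11
  m19 ⊆ 10-11 [E]
  m20 ⊆ 1-100 [E]
  m23 ⊆ -0111,10-11
  m28 ⊆ 1-100,111-0
  m30 ⊆ 111-0 [E]
E = {0-00-, 0011-, 010--, 1-100, 10-11, 111-0}
Petrick residual → 0-111
Cover = a'c'd' + a'cde + a'b'cd + a'bc' + acd'e' + ab'de + abce'  |cover|=7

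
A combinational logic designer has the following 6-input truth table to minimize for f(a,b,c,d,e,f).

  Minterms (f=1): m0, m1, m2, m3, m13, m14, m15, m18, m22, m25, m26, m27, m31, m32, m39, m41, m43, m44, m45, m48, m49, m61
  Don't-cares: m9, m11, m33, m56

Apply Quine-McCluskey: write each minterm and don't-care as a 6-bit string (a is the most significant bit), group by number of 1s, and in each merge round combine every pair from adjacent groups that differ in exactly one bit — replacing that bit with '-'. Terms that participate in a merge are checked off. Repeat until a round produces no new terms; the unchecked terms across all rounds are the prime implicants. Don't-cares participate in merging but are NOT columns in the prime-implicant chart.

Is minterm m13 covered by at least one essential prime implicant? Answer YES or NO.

NO

[col 0] 000000*, 000001*, 000010*, 000011*, 001001*, 001011*, 001101*, 001110*, 001111*, 010010*, 010110*, 011001*, 011010*, 011011*, 011111*, 100000*, 100001*, 100111, 101001*, 101011*, 101100*, 101101*, 110000*, 110001*, 111000*, 111101*
[col 1] -00000*, -00001*, -01001*, -01011*, -01101*, 0-0010, 0-1001*, 0-1011*, 0-1111*, 00-001*, 00-011*, 0000-0*, 0000-1*, 00000-*, 00001-*, 001-01*, 001-11*, 0010-1*, 0011-1*, 00111-, 01-010, 010-10, 011-11*, 0110-1*, 01101-, 1-0000*, 1-0001*, 1-1101, 10-001*, 10000-*, 101-01*, 1010-1*, 10110-, 11-000, 11000-*
[col 2] -0-001, -0000-, -01-01, -010-1, 0-1-11, 0-10-1, 00-0-1, 0000--, 001--1, 1-000-
Prime implicants: -0-001, -0000-, -01-01, -010-1, 0-0010, 0-1-11, 0-10-1, 00-0-1, 0000--, 001--1, 00111-, 01-010, 010-10, 01101-, 1-000-, 1-1101, 100111, 10110-, 11-000
PI chart (minterm → PIs covering it):
  0 | -0000-,0000--
  1 | -0-001,-0000-,00-0-1,0000--
  2 | 0-0010,0000--
  3 | 00-0-1,0000--
  13 | -01-01,001--1
  14 | 00111-  (sole → essential)
  15 | 0-1-11,001--1,00111-
  18 | 0-0010,01-010,010-10
  22 | 010-10  (sole → essential)
  25 | 0-10-1  (sole → essential)
  26 | 01-010,01101-
  27 | 0-1-11,0-10-1,01101-
  31 | 0-1-11  (sole → essential)
  32 | -0000-,1-000-
  39 | 100111  (sole → essential)
  41 | -0-001,-01-01,-010-1
  43 | -010-1  (sole → essential)
  44 | 10110-  (sole → essential)
  45 | -01-01,1-1101,10110-
  48 | 1-000-,11-000
  49 | 1-000-  (sole → essential)
  61 | 1-1101  (sole → essential)
Essential prime implicants: -010-1, 0-1-11, 0-10-1, 00111-, 010-10, 1-000-, 1-1101, 100111, 10110-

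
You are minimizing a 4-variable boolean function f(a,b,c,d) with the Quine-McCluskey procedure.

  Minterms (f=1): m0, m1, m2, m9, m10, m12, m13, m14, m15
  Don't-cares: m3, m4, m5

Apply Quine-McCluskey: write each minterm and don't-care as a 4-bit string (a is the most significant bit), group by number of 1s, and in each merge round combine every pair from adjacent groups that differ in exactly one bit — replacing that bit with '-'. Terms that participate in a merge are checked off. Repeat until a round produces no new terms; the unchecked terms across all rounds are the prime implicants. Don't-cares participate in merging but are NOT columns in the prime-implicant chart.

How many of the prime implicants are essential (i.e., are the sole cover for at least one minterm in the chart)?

size-2^0 implicants → 0000(✓)  0001(✓)  0010(✓)  0011(✓)  0100(✓)  0101(✓)  1001(✓)  1010(✓)  1100(✓)  1101(✓)  1110(✓)  1111(✓)
size-2^1 implicants → -001(✓)  -010  -100(✓)  -101(✓)  0-00(✓)  0-01(✓)  00-0(✓)  00-1(✓)  000-(✓)  001-(✓)  010-(✓)  1-01(✓)  1-10  11-0(✓)  11-1(✓)  110-(✓)  111-(✓)
size-2^2 implicants → --01  -10-  0-0-  00--  11--
Unchecked terms (primes): --01, -010, -10-, 0-0-, 00--, 1-10, 11--
Minterm coverage:
  m0 ⊆ 0-0-,00--
  m1 ⊆ --01,0-0-,00--
  m2 ⊆ -010,00--
  m9 ⊆ --01 [E]
  m10 ⊆ -010,1-10
  m12 ⊆ -10-,11--
  m13 ⊆ --01,-10-,11--
  m14 ⊆ 1-10,11--
  m15 ⊆ 11-- [E]
E = {--01, 11--}

2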